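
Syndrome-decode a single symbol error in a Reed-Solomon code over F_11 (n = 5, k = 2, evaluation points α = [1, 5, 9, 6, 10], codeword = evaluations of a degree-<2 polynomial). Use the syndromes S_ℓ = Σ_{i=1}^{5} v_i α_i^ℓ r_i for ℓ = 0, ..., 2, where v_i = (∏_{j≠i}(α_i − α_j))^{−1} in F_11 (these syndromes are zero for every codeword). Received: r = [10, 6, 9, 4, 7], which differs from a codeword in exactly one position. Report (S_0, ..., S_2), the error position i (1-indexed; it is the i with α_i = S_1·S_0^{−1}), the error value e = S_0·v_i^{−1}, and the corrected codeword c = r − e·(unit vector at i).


S = (4, 4, 4), error at position 1, error magnitude e = 7, c = [3, 6, 9, 4, 7].

Step 1: column multipliers v_i = (∏_{j≠i}(α_i − α_j))^{−1} mod 11.
  i = 1 (α = 1): (1−5)(1−9)(1−6)(1−10) = (−4)·(−8)·(−5)·(−9) = 1440 ≡ 10, so v_1 = 10^{−1} = 10 (mod 11).
  i = 2 (α = 5): (5−1)(5−9)(5−6)(5−10) = 4·(−4)·(−1)·(−5) = −80 ≡ 8, so v_2 = 8^{−1} = 7 (mod 11).
  i = 3 (α = 9): (9−1)(9−5)(9−6)(9−10) = 8·4·3·(−1) = −96 ≡ 3, so v_3 = 3^{−1} = 4 (mod 11).
  i = 4 (α = 6): (6−1)(6−5)(6−9)(6−10) = 5·1·(−3)·(−4) = 60 ≡ 5, so v_4 = 5^{−1} = 9 (mod 11).
  i = 5 (α = 10): (10−1)(10−5)(10−9)(10−6) = 9·5·1·4 = 180 ≡ 4, so v_5 = 4^{−1} = 3 (mod 11).
  v = [10, 7, 4, 9, 3].
Step 2: syndromes of r = [10, 6, 9, 4, 7] (all sums mod 11).
  S_0 = Σ v_i r_i = 10·10 + 7·6 + 4·9 + 9·4 + 3·7 = 235 ≡ 4.
  S_1 = Σ v_i α_i r_i = 10·1·10 + 7·5·6 + 4·9·9 + 9·6·4 + 3·10·7 = 1060 ≡ 4.
  α_i^2 mod 11 = [1, 3, 4, 3, 1].
  S_2 = Σ v_i α_i^2 r_i = 10·1·10 + 7·3·6 + 4·4·9 + 9·3·4 + 3·1·7 = 499 ≡ 4.
  S = (4, 4, 4) ≠ 0, so r is not a codeword (an error is present).
Step 3: locate the error. For a single error e at position i, S_ℓ = v_i·e·α_i^ℓ, so α_err = S_1/S_0.
  S_0^{−1} = 4^{−1} = 3 (mod 11), so α_err = 4·3 = 12 ≡ 1 = α_1. Error position i = 1.
  Consistency check: S_2/S_1 = 4·3 = 12 ≡ 1 = α_err ✓ (single-error assumption holds).
Step 4: error magnitude e = S_0/v_1 = S_0·∏_{j≠1}(α_1 − α_j) = 4·10 = 40 ≡ 7 (mod 11).
Step 5: correct position 1: c_1 = r_1 − e = 10 − 7 ≡ 3 (mod 11). Hence c = [3, 6, 9, 4, 7].
  Check: interpolating c through the α_i gives m(x) = 5 + 9·x (degree < 2) with m(α_i) = c_i for every i, so c is indeed a codeword.


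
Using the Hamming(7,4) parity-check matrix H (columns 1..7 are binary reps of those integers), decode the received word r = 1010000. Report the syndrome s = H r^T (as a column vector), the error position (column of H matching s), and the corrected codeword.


s = (0, 1, 0)^T, error position = 2, corrected codeword c = 1110000

Compute s = H r^T mod 2 one row at a time:
  s_1 = 0 + 0 + 0 + 0 = 0 ≡ 0 (mod 2).
  s_2 = 0 + 1 + 0 + 0 = 1 ≡ 1 (mod 2).
  s_3 = 1 + 1 + 0 + 0 = 2 ≡ 0 (mod 2).
s = (0, 1, 0)^T — this equals column 2 of H (binary 010), so error is at position 2.
Correct: flip bit 2 of r = 1010000 to get c = 1110000.


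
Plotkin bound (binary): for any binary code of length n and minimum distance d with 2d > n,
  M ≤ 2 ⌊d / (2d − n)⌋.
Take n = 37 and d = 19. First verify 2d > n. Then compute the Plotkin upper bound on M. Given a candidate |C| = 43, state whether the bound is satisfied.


Plotkin bound M ≤ 38; given |C| = 43 > bound (violated).

Check applicability: 2d = 38, n = 37.
2d − n = 1 > 0, so Plotkin applies.
Compute d/(2d−n) = 19/1 ≈ 19.0000.
⌊d/(2d−n)⌋ = 19.
Plotkin bound: M ≤ 2·19 = 38.
Given |C| = 43, check: VIOLATED.
This |C| is above the Plotkin bound, so no binary code with n = 37, d = 19 and 43 codewords exists.


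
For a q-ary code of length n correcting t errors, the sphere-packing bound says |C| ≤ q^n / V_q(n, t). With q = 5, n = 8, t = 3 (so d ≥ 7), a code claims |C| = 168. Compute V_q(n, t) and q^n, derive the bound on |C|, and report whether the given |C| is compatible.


V_q(n, t) = 4065, q^n = 390625, Hamming bound = 96, |C| = 168 > bound (violated).

Step 1: Compute V_q(n, t) = Σ_{j=0}^3 C(n, j) (q−1)^j.
  j = 0: C(8,0)·(4)^0 = 1·1 = 1.
  j = 1: C(8,1)·(4)^1 = 8·4 = 32.
  j = 2: C(8,2)·(4)^2 = 28·16 = 448.
  j = 3: C(8,3)·(4)^3 = 56·64 = 3584.
  V_q(n, t) = 1 + 32 + 448 + 3584 = 4065.
Step 2: q^n = 5^8 = 390625.
Step 3: Hamming bound ⌊q^n / V_q(n,t)⌋ = ⌊390625/4065⌋ = 96.
Step 4: Compare |C| = 168 to 96: violated.
The claimed |C| lies above the Hamming bound, so no 5-ary code of length 8 with d ≥ 7 can have 168 codewords.


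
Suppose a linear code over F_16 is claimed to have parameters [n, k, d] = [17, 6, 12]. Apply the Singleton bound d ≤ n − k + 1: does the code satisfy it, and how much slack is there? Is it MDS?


Singleton RHS = n − k + 1 = 12, slack = 0, bound satisfied, MDS.

Singleton bound: d ≤ n − k + 1.
Here n = 17, k = 6, so n − k + 1 = 12.
Given d = 12, check d ≤ 12: YES.
Slack = (n − k + 1) − d = 0.
The code is MDS (slack = 0).
Description: the claimed parameters are [17, 6, 12]_16; such a code would be MDS (meets Singleton bound).


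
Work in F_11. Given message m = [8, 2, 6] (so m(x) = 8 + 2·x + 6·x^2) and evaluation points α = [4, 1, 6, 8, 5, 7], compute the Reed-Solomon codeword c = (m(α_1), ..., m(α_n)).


c = [2, 5, 5, 1, 3, 8]

Message polynomial: m(x) = 8 + 2·x + 6·x^2 (mod 11).
For each evaluation point α_i, compute m(α_i) mod 11:
  α_1 = 4: Horner steps 6 → 4 → 2, so m(4) = 2.
  α_2 = 1: Horner steps 6 → 8 → 5, so m(1) = 5.
  α_3 = 6: Horner steps 6 → 5 → 5, so m(6) = 5.
  α_4 = 8: Horner steps 6 → 6 → 1, so m(8) = 1.
  α_5 = 5: Horner steps 6 → 10 → 3, so m(5) = 3.
  α_6 = 7: Horner steps 6 → 0 → 8, so m(7) = 8.
Codeword c = [2, 5, 5, 1, 3, 8] ∈ F_11^6.


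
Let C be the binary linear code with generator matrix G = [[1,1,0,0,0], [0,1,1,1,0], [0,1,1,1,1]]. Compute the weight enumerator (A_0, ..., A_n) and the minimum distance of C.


Weight distribution: A_0 = 1, A_1 = 1, A_2 = 1, A_3 = 3, A_4 = 2. Minimum distance d = 1.

Enumerate all 2^3 = 8 messages m ∈ F_2^3.
For each, compute codeword c = mG in F_2^5, then tally its weight.
  m = 000 → c = 00000, weight = 0.
  m = 100 → c = 11000, weight = 2.
  m = 010 → c = 01110, weight = 3.
  m = 110 → c = 10110, weight = 3.
  m = 001 → c = 01111, weight = 4.
  m = 101 → c = 10111, weight = 4.
  m = 011 → c = 00001, weight = 1.
  m = 111 → c = 11001, weight = 3.
Tally weights:
  weight 0: 1 codewords.
  weight 1: 1 codewords.
  weight 2: 1 codewords.
  weight 3: 3 codewords.
  weight 4: 2 codewords.
Minimum distance d = smallest w > 0 with A_w > 0 = 1.
Sanity: Σ A_w = 8 = 2^3 = 8 ✓.


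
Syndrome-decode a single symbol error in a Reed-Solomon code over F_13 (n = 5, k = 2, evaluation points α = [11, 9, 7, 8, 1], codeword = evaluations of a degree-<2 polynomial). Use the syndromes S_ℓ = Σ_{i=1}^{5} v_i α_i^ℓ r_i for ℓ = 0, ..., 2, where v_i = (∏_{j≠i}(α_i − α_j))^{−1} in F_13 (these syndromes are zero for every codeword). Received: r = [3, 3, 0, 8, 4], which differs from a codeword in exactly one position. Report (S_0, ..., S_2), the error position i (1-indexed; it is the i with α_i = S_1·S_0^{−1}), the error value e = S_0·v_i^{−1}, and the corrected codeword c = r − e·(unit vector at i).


S = (6, 1, 11), error at position 1, error magnitude e = 10, c = [6, 3, 0, 8, 4].

Step 1: column multipliers v_i = (∏_{j≠i}(α_i − α_j))^{−1} mod 13.
  i = 1 (α = 11): (11−9)(11−7)(11−8)(11−1) = 2·4·3·10 = 240 ≡ 6, so v_1 = 6^{−1} = 11 (mod 13).
  i = 2 (α = 9): (9−11)(9−7)(9−8)(9−1) = (−2)·2·1·8 = −32 ≡ 7, so v_2 = 7^{−1} = 2 (mod 13).
  i = 3 (α = 7): (7−11)(7−9)(7−8)(7−1) = (−4)·(−2)·(−1)·6 = −48 ≡ 4, so v_3 = 4^{−1} = 10 (mod 13).
  i = 4 (α = 8): (8−11)(8−9)(8−7)(8−1) = (−3)·(−1)·1·7 = 21 ≡ 8, so v_4 = 8^{−1} = 5 (mod 13).
  i = 5 (α = 1): (1−11)(1−9)(1−7)(1−8) = (−10)·(−8)·(−6)·(−7) = 3360 ≡ 6, so v_5 = 6^{−1} = 11 (mod 13).
  v = [11, 2, 10, 5, 11].
Step 2: syndromes of r = [3, 3, 0, 8, 4] (all sums mod 13).
  S_0 = Σ v_i r_i = 11·3 + 2·3 + 10·0 + 5·8 + 11·4 = 123 ≡ 6.
  S_1 = Σ v_i α_i r_i = 11·11·3 + 2·9·3 + 10·7·0 + 5·8·8 + 11·1·4 = 781 ≡ 1.
  α_i^2 mod 13 = [4, 3, 10, 12, 1].
  S_2 = Σ v_i α_i^2 r_i = 11·4·3 + 2·3·3 + 10·10·0 + 5·12·8 + 11·1·4 = 674 ≡ 11.
  S = (6, 1, 11) ≠ 0, so r is not a codeword (an error is present).
Step 3: locate the error. For a single error e at position i, S_ℓ = v_i·e·α_i^ℓ, so α_err = S_1/S_0.
  S_0^{−1} = 6^{−1} = 11 (mod 13), so α_err = 1·11 = 11 ≡ 11 = α_1. Error position i = 1.
  Consistency check: S_2/S_1 = 11·1 = 11 ≡ 11 = α_err ✓ (single-error assumption holds).
Step 4: error magnitude e = S_0/v_1 = S_0·∏_{j≠1}(α_1 − α_j) = 6·6 = 36 ≡ 10 (mod 13).
Step 5: correct position 1: c_1 = r_1 − e = 3 − 10 ≡ 6 (mod 13). Hence c = [6, 3, 0, 8, 4].
  Check: interpolating c through the α_i gives m(x) = 9 + 8·x (degree < 2) with m(α_i) = c_i for every i, so c is indeed a codeword.


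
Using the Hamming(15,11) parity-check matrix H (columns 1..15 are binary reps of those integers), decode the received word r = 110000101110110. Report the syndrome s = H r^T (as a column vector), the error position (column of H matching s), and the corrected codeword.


s = (1, 1, 1, 1)^T, error position = 15, corrected codeword c = 110000101110111

Compute s = H r^T mod 2 one row at a time:
  s_1 = 0 + 1 + 1 + 1 + 0 + 1 + 1 + 0 = 5 ≡ 1 (mod 2).
  s_2 = 0 + 0 + 0 + 1 + 0 + 1 + 1 + 0 = 3 ≡ 1 (mod 2).
  s_3 = 1 + 0 + 0 + 1 + 1 + 1 + 1 + 0 = 5 ≡ 1 (mod 2).
  s_4 = 1 + 0 + 0 + 1 + 1 + 1 + 1 + 0 = 5 ≡ 1 (mod 2).
s = (1, 1, 1, 1)^T — this equals column 15 of H (binary 1111), so error is at position 15.
Correct: flip bit 15 of r = 110000101110110 to get c = 110000101110111.


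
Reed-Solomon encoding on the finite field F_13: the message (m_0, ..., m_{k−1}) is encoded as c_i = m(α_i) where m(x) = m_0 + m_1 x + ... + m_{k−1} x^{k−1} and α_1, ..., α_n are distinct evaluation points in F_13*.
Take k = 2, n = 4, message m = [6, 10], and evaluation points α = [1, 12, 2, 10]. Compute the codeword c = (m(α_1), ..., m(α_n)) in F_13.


c = [3, 9, 0, 2]

Message polynomial: m(x) = 6 + 10·x (mod 13).
For each evaluation point α_i, compute m(α_i) mod 13:
  α_1 = 1: Horner steps 10 → 3, so m(1) = 3.
  α_2 = 12: Horner steps 10 → 9, so m(12) = 9.
  α_3 = 2: Horner steps 10 → 0, so m(2) = 0.
  α_4 = 10: Horner steps 10 → 2, so m(10) = 2.
Codeword c = [3, 9, 0, 2] ∈ F_13^4.


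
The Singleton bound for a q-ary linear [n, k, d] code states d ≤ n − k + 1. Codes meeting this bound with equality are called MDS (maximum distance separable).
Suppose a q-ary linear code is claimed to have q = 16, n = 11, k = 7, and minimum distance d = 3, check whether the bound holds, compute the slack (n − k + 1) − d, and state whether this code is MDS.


Singleton RHS = n − k + 1 = 5, slack = 2, bound satisfied, not MDS.

Singleton bound: d ≤ n − k + 1.
Here n = 11, k = 7, so n − k + 1 = 5.
Given d = 3, check d ≤ 5: YES.
Slack = (n − k + 1) − d = 2.
The code is NOT MDS (slack = 2 > 0).
Description: the claimed parameters are [11, 7, 3]_16; such a code would be non-MDS.


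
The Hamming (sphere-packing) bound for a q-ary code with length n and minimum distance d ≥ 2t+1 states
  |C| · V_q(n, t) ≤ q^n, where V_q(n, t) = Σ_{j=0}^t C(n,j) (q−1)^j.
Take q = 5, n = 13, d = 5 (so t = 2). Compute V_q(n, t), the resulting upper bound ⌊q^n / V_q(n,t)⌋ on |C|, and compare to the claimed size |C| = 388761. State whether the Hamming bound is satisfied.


V_q(n, t) = 1301, q^n = 1220703125, Hamming bound = 938280, |C| = 388761 ≤ bound (satisfied).

Step 1: Compute V_q(n, t) = Σ_{j=0}^2 C(n, j) (q−1)^j.
  j = 0: C(13,0)·(4)^0 = 1·1 = 1.
  j = 1: C(13,1)·(4)^1 = 13·4 = 52.
  j = 2: C(13,2)·(4)^2 = 78·16 = 1248.
  V_q(n, t) = 1 + 52 + 1248 = 1301.
Step 2: q^n = 5^13 = 1220703125.
Step 3: Hamming bound ⌊q^n / V_q(n,t)⌋ = ⌊1220703125/1301⌋ = 938280.
Step 4: Compare |C| = 388761 to 938280: satisfied.
The claimed |C| lies below the Hamming bound.


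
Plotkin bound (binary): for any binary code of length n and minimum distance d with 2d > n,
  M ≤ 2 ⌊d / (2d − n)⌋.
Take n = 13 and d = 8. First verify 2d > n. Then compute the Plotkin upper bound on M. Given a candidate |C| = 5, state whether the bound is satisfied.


Plotkin bound M ≤ 4; given |C| = 5 > bound (violated).

Check applicability: 2d = 16, n = 13.
2d − n = 3 > 0, so Plotkin applies.
Compute d/(2d−n) = 8/3 ≈ 2.6667.
⌊d/(2d−n)⌋ = 2.
Plotkin bound: M ≤ 2·2 = 4.
Given |C| = 5, check: VIOLATED.
This |C| is above the Plotkin bound, so no binary code with n = 13, d = 8 and 5 codewords exists.


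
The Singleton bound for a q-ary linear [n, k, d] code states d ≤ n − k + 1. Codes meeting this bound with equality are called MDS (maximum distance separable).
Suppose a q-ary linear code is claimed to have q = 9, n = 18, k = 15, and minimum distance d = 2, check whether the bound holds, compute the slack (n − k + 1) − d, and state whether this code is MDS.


Singleton RHS = n − k + 1 = 4, slack = 2, bound satisfied, not MDS.

Singleton bound: d ≤ n − k + 1.
Here n = 18, k = 15, so n − k + 1 = 4.
Given d = 2, check d ≤ 4: YES.
Slack = (n − k + 1) − d = 2.
The code is NOT MDS (slack = 2 > 0).
Description: the claimed parameters are [18, 15, 2]_9; such a code would be non-MDS.


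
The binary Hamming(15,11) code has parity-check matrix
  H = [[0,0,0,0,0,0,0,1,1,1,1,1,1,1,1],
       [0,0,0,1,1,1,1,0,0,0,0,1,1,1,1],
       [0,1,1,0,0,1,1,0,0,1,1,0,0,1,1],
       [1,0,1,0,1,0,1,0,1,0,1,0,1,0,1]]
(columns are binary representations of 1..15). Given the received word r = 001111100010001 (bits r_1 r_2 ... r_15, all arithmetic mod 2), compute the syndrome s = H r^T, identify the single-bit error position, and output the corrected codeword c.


s = (0, 1, 1, 1)^T, error position = 7, corrected codeword c = 001111000010001

Compute s = H r^T mod 2 one row at a time:
  s_1 = 0 + 0 + 0 + 1 + 0 + 0 + 0 + 1 = 2 ≡ 0 (mod 2).
  s_2 = 1 + 1 + 1 + 1 + 0 + 0 + 0 + 1 = 5 ≡ 1 (mod 2).
  s_3 = 0 + 1 + 1 + 1 + 0 + 1 + 0 + 1 = 5 ≡ 1 (mod 2).
  s_4 = 0 + 1 + 1 + 1 + 0 + 1 + 0 + 1 = 5 ≡ 1 (mod 2).
s = (0, 1, 1, 1)^T — this equals column 7 of H (binary 0111), so error is at position 7.
Correct: flip bit 7 of r = 001111100010001 to get c = 001111000010001.


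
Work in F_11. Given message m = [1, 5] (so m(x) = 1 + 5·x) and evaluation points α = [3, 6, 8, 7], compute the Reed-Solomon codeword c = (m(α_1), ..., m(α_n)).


c = [5, 9, 8, 3]

Message polynomial: m(x) = 1 + 5·x (mod 11).
For each evaluation point α_i, compute m(α_i) mod 11:
  α_1 = 3: Horner steps 5 → 5, so m(3) = 5.
  α_2 = 6: Horner steps 5 → 9, so m(6) = 9.
  α_3 = 8: Horner steps 5 → 8, so m(8) = 8.
  α_4 = 7: Horner steps 5 → 3, so m(7) = 3.
Codeword c = [5, 9, 8, 3] ∈ F_11^4.


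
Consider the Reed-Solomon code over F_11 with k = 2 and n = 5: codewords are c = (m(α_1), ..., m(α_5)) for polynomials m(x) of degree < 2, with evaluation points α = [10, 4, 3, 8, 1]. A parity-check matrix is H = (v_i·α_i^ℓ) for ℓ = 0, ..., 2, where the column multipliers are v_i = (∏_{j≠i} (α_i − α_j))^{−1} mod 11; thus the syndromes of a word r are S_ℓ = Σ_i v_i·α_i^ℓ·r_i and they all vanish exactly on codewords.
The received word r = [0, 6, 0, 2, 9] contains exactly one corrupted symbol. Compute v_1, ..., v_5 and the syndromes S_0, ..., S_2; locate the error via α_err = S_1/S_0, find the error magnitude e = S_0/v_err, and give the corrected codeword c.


S = (10, 8, 2), error at position 3, error magnitude e = 4, c = [0, 6, 7, 2, 9].

Step 1: column multipliers v_i = (∏_{j≠i}(α_i − α_j))^{−1} mod 11.
  i = 1 (α = 10): (10−4)(10−3)(10−8)(10−1) = 6·7·2·9 = 756 ≡ 8, so v_1 = 8^{−1} = 7 (mod 11).
  i = 2 (α = 4): (4−10)(4−3)(4−8)(4−1) = (−6)·1·(−4)·3 = 72 ≡ 6, so v_2 = 6^{−1} = 2 (mod 11).
  i = 3 (α = 3): (3−10)(3−4)(3−8)(3−1) = (−7)·(−1)·(−5)·2 = −70 ≡ 7, so v_3 = 7^{−1} = 8 (mod 11).
  i = 4 (α = 8): (8−10)(8−4)(8−3)(8−1) = (−2)·4·5·7 = −280 ≡ 6, so v_4 = 6^{−1} = 2 (mod 11).
  i = 5 (α = 1): (1−10)(1−4)(1−3)(1−8) = (−9)·(−3)·(−2)·(−7) = 378 ≡ 4, so v_5 = 4^{−1} = 3 (mod 11).
  v = [7, 2, 8, 2, 3].
Step 2: syndromes of r = [0, 6, 0, 2, 9] (all sums mod 11).
  S_0 = Σ v_i r_i = 7·0 + 2·6 + 8·0 + 2·2 + 3·9 = 43 ≡ 10.
  S_1 = Σ v_i α_i r_i = 7·10·0 + 2·4·6 + 8·3·0 + 2·8·2 + 3·1·9 = 107 ≡ 8.
  α_i^2 mod 11 = [1, 5, 9, 9, 1].
  S_2 = Σ v_i α_i^2 r_i = 7·1·0 + 2·5·6 + 8·9·0 + 2·9·2 + 3·1·9 = 123 ≡ 2.
  S = (10, 8, 2) ≠ 0, so r is not a codeword (an error is present).
Step 3: locate the error. For a single error e at position i, S_ℓ = v_i·e·α_i^ℓ, so α_err = S_1/S_0.
  S_0^{−1} = 10^{−1} = 10 (mod 11), so α_err = 8·10 = 80 ≡ 3 = α_3. Error position i = 3.
  Consistency check: S_2/S_1 = 2·7 = 14 ≡ 3 = α_err ✓ (single-error assumption holds).
Step 4: error magnitude e = S_0/v_3 = S_0·∏_{j≠3}(α_3 − α_j) = 10·7 = 70 ≡ 4 (mod 11).
Step 5: correct position 3: c_3 = r_3 − e = 0 − 4 ≡ 7 (mod 11). Hence c = [0, 6, 7, 2, 9].
  Check: interpolating c through the α_i gives m(x) = 10 + 10·x (degree < 2) with m(α_i) = c_i for every i, so c is indeed a codeword.


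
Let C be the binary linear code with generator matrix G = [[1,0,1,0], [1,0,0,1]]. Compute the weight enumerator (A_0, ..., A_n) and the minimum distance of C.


Weight distribution: A_0 = 1, A_2 = 3. Minimum distance d = 2.

Enumerate all 2^2 = 4 messages m ∈ F_2^2.
For each, compute codeword c = mG in F_2^4, then tally its weight.
  m = 00 → c = 0000, weight = 0.
  m = 10 → c = 1010, weight = 2.
  m = 01 → c = 1001, weight = 2.
  m = 11 → c = 0011, weight = 2.
Tally weights:
  weight 0: 1 codewords.
  weight 2: 3 codewords.
Minimum distance d = smallest w > 0 with A_w > 0 = 2.
Sanity: Σ A_w = 4 = 2^2 = 4 ✓.


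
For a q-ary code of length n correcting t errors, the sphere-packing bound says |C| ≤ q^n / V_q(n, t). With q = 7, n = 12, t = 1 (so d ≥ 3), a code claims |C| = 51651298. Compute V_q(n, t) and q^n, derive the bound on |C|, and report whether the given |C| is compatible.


V_q(n, t) = 73, q^n = 13841287201, Hamming bound = 189606673, |C| = 51651298 ≤ bound (satisfied).

Step 1: Compute V_q(n, t) = Σ_{j=0}^1 C(n, j) (q−1)^j.
  j = 0: C(12,0)·(6)^0 = 1·1 = 1.
  j = 1: C(12,1)·(6)^1 = 12·6 = 72.
  V_q(n, t) = 1 + 72 = 73.
Step 2: q^n = 7^12 = 13841287201.
Step 3: Hamming bound ⌊q^n / V_q(n,t)⌋ = ⌊13841287201/73⌋ = 189606673.
Step 4: Compare |C| = 51651298 to 189606673: satisfied.
The claimed |C| lies below the Hamming bound.


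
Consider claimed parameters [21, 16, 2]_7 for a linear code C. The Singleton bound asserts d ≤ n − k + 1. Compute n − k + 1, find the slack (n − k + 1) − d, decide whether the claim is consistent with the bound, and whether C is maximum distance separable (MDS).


Singleton RHS = n − k + 1 = 6, slack = 4, bound satisfied, not MDS.

Singleton bound: d ≤ n − k + 1.
Here n = 21, k = 16, so n − k + 1 = 6.
Given d = 2, check d ≤ 6: YES.
Slack = (n − k + 1) − d = 4.
The code is NOT MDS (slack = 4 > 0).
Description: the claimed parameters are [21, 16, 2]_7; such a code would be non-MDS.


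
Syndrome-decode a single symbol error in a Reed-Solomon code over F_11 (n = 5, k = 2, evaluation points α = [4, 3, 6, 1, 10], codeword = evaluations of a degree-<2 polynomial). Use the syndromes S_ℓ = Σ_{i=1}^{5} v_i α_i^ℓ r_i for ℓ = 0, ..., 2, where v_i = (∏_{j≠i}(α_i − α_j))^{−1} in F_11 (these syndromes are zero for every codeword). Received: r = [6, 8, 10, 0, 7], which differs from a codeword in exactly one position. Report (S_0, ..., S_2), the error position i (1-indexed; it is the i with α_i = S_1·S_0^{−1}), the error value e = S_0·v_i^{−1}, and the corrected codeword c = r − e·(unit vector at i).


S = (2, 6, 7), error at position 2, error magnitude e = 4, c = [6, 4, 10, 0, 7].

Step 1: column multipliers v_i = (∏_{j≠i}(α_i − α_j))^{−1} mod 11.
  i = 1 (α = 4): (4−3)(4−6)(4−1)(4−10) = 1·(−2)·3·(−6) = 36 ≡ 3, so v_1 = 3^{−1} = 4 (mod 11).
  i = 2 (α = 3): (3−4)(3−6)(3−1)(3−10) = (−1)·(−3)·2·(−7) = −42 ≡ 2, so v_2 = 2^{−1} = 6 (mod 11).
  i = 3 (α = 6): (6−4)(6−3)(6−1)(6−10) = 2·3·5·(−4) = −120 ≡ 1, so v_3 = 1^{−1} = 1 (mod 11).
  i = 4 (α = 1): (1−4)(1−3)(1−6)(1−10) = (−3)·(−2)·(−5)·(−9) = 270 ≡ 6, so v_4 = 6^{−1} = 2 (mod 11).
  i = 5 (α = 10): (10−4)(10−3)(10−6)(10−1) = 6·7·4·9 = 1512 ≡ 5, so v_5 = 5^{−1} = 9 (mod 11).
  v = [4, 6, 1, 2, 9].
Step 2: syndromes of r = [6, 8, 10, 0, 7] (all sums mod 11).
  S_0 = Σ v_i r_i = 4·6 + 6·8 + 1·10 + 2·0 + 9·7 = 145 ≡ 2.
  S_1 = Σ v_i α_i r_i = 4·4·6 + 6·3·8 + 1·6·10 + 2·1·0 + 9·10·7 = 930 ≡ 6.
  α_i^2 mod 11 = [5, 9, 3, 1, 1].
  S_2 = Σ v_i α_i^2 r_i = 4·5·6 + 6·9·8 + 1·3·10 + 2·1·0 + 9·1·7 = 645 ≡ 7.
  S = (2, 6, 7) ≠ 0, so r is not a codeword (an error is present).
Step 3: locate the error. For a single error e at position i, S_ℓ = v_i·e·α_i^ℓ, so α_err = S_1/S_0.
  S_0^{−1} = 2^{−1} = 6 (mod 11), so α_err = 6·6 = 36 ≡ 3 = α_2. Error position i = 2.
  Consistency check: S_2/S_1 = 7·2 = 14 ≡ 3 = α_err ✓ (single-error assumption holds).
Step 4: error magnitude e = S_0/v_2 = S_0·∏_{j≠2}(α_2 − α_j) = 2·2 = 4 ≡ 4 (mod 11).
Step 5: correct position 2: c_2 = r_2 − e = 8 − 4 ≡ 4 (mod 11). Hence c = [6, 4, 10, 0, 7].
  Check: interpolating c through the α_i gives m(x) = 9 + 2·x (degree < 2) with m(α_i) = c_i for every i, so c is indeed a codeword.


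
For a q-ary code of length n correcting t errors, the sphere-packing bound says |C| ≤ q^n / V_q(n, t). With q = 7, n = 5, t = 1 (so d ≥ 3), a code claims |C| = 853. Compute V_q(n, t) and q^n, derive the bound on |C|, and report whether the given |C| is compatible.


V_q(n, t) = 31, q^n = 16807, Hamming bound = 542, |C| = 853 > bound (violated).

Step 1: Compute V_q(n, t) = Σ_{j=0}^1 C(n, j) (q−1)^j.
  j = 0: C(5,0)·(6)^0 = 1·1 = 1.
  j = 1: C(5,1)·(6)^1 = 5·6 = 30.
  V_q(n, t) = 1 + 30 = 31.
Step 2: q^n = 7^5 = 16807.
Step 3: Hamming bound ⌊q^n / V_q(n,t)⌋ = ⌊16807/31⌋ = 542.
Step 4: Compare |C| = 853 to 542: violated.
The claimed |C| lies above the Hamming bound, so no 7-ary code of length 5 with d ≥ 3 can have 853 codewords.


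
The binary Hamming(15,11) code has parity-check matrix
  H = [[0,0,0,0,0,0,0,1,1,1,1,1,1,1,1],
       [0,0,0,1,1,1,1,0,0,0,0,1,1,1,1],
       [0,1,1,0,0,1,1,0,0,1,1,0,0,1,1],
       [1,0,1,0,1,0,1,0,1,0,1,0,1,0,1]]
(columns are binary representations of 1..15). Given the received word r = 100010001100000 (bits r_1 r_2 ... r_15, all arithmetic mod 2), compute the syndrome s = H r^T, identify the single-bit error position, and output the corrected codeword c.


s = (0, 1, 1, 1)^T, error position = 7, corrected codeword c = 100010101100000

Compute s = H r^T mod 2 one row at a time:
  s_1 = 0 + 1 + 1 + 0 + 0 + 0 + 0 + 0 = 2 ≡ 0 (mod 2).
  s_2 = 0 + 1 + 0 + 0 + 0 + 0 + 0 + 0 = 1 ≡ 1 (mod 2).
  s_3 = 0 + 0 + 0 + 0 + 1 + 0 + 0 + 0 = 1 ≡ 1 (mod 2).
  s_4 = 1 + 0 + 1 + 0 + 1 + 0 + 0 + 0 = 3 ≡ 1 (mod 2).
s = (0, 1, 1, 1)^T — this equals column 7 of H (binary 0111), so error is at position 7.
Correct: flip bit 7 of r = 100010001100000 to get c = 100010101100000.


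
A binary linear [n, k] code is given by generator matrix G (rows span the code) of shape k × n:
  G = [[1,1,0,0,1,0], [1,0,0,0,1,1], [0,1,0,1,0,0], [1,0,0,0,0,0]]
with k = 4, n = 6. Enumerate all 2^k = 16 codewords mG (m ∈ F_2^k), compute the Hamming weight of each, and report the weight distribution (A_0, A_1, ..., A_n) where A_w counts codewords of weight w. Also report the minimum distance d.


Weight distribution: A_0 = 1, A_1 = 1, A_2 = 6, A_3 = 6, A_4 = 1, A_5 = 1. Minimum distance d = 1.

Enumerate all 2^4 = 16 messages m ∈ F_2^4.
For each, compute codeword c = mG in F_2^6, then tally its weight.
  m = 0000 → c = 000000, weight = 0.
  m = 1000 → c = 110010, weight = 3.
  m = 0100 → c = 100011, weight = 3.
  m = 1100 → c = 010001, weight = 2.
  m = 0010 → c = 010100, weight = 2.
  m = 1010 → c = 100110, weight = 3.
  m = 0110 → c = 110111, weight = 5.
  m = 1110 → c = 000101, weight = 2.
  m = 0001 → c = 100000, weight = 1.
  m = 1001 → c = 010010, weight = 2.
  m = 0101 → c = 000011, weight = 2.
  m = 1101 → c = 110001, weight = 3.
  m = 0011 → c = 110100, weight = 3.
  m = 1011 → c = 000110, weight = 2.
  m = 0111 → c = 010111, weight = 4.
  m = 1111 → c = 100101, weight = 3.
Tally weights:
  weight 0: 1 codewords.
  weight 1: 1 codewords.
  weight 2: 6 codewords.
  weight 3: 6 codewords.
  weight 4: 1 codewords.
  weight 5: 1 codewords.
Minimum distance d = smallest w > 0 with A_w > 0 = 1.
Sanity: Σ A_w = 16 = 2^4 = 16 ✓.


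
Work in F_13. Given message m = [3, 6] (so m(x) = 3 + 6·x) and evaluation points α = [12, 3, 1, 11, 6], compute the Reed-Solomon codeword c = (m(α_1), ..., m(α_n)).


c = [10, 8, 9, 4, 0]

Message polynomial: m(x) = 3 + 6·x (mod 13).
For each evaluation point α_i, compute m(α_i) mod 13:
  α_1 = 12: Horner steps 6 → 10, so m(12) = 10.
  α_2 = 3: Horner steps 6 → 8, so m(3) = 8.
  α_3 = 1: Horner steps 6 → 9, so m(1) = 9.
  α_4 = 11: Horner steps 6 → 4, so m(11) = 4.
  α_5 = 6: Horner steps 6 → 0, so m(6) = 0.
Codeword c = [10, 8, 9, 4, 0] ∈ F_13^5.


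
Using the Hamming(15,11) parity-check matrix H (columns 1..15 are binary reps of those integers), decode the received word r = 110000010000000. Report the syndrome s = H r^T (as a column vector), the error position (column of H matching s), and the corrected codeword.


s = (1, 0, 1, 1)^T, error position = 11, corrected codeword c = 110000010010000

Compute s = H r^T mod 2 one row at a time:
  s_1 = 1 + 0 + 0 + 0 + 0 + 0 + 0 + 0 = 1 ≡ 1 (mod 2).
  s_2 = 0 + 0 + 0 + 0 + 0 + 0 + 0 + 0 = 0 ≡ 0 (mod 2).
  s_3 = 1 + 0 + 0 + 0 + 0 + 0 + 0 + 0 = 1 ≡ 1 (mod 2).
  s_4 = 1 + 0 + 0 + 0 + 0 + 0 + 0 + 0 = 1 ≡ 1 (mod 2).
s = (1, 0, 1, 1)^T — this equals column 11 of H (binary 1011), so error is at position 11.
Correct: flip bit 11 of r = 110000010000000 to get c = 110000010010000.


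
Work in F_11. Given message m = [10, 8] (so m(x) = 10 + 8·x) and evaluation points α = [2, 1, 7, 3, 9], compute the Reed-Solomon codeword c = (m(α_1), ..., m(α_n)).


c = [4, 7, 0, 1, 5]

Message polynomial: m(x) = 10 + 8·x (mod 11).
For each evaluation point α_i, compute m(α_i) mod 11:
  α_1 = 2: Horner steps 8 → 4, so m(2) = 4.
  α_2 = 1: Horner steps 8 → 7, so m(1) = 7.
  α_3 = 7: Horner steps 8 → 0, so m(7) = 0.
  α_4 = 3: Horner steps 8 → 1, so m(3) = 1.
  α_5 = 9: Horner steps 8 → 5, so m(9) = 5.
Codeword c = [4, 7, 0, 1, 5] ∈ F_11^5.


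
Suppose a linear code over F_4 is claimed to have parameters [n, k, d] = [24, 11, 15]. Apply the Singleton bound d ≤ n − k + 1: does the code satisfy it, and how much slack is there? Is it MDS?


Singleton RHS = n − k + 1 = 14, slack = -1, bound violated (no such code; not MDS).

Singleton bound: d ≤ n − k + 1.
Here n = 24, k = 11, so n − k + 1 = 14.
Given d = 15, check d ≤ 14: NO.
Slack = (n − k + 1) − d = -1.
The slack is negative: d = 15 exceeds n − k + 1 = 14 by 1, so the Singleton bound is violated and no linear [24, 11, 15]_4 code can exist. In particular it is not MDS (MDS requires d = n − k + 1 exactly).
Description: the claimed parameters are [24, 11, 15]_4; such a code would be impossible (violates the Singleton bound).


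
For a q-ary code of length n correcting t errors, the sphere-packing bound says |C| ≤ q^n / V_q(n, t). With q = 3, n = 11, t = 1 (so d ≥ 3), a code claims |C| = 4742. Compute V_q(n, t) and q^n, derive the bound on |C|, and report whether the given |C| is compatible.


V_q(n, t) = 23, q^n = 177147, Hamming bound = 7702, |C| = 4742 ≤ bound (satisfied).

Step 1: Compute V_q(n, t) = Σ_{j=0}^1 C(n, j) (q−1)^j.
  j = 0: C(11,0)·(2)^0 = 1·1 = 1.
  j = 1: C(11,1)·(2)^1 = 11·2 = 22.
  V_q(n, t) = 1 + 22 = 23.
Step 2: q^n = 3^11 = 177147.
Step 3: Hamming bound ⌊q^n / V_q(n,t)⌋ = ⌊177147/23⌋ = 7702.
Step 4: Compare |C| = 4742 to 7702: satisfied.
The claimed |C| lies below the Hamming bound.


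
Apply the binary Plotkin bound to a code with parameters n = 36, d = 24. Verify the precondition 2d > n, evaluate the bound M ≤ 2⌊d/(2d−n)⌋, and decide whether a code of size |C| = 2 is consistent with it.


Plotkin bound M ≤ 4; given |C| = 2 ≤ bound (satisfied).

Check applicability: 2d = 48, n = 36.
2d − n = 12 > 0, so Plotkin applies.
Compute d/(2d−n) = 24/12 ≈ 2.0000.
⌊d/(2d−n)⌋ = 2.
Plotkin bound: M ≤ 2·2 = 4.
Given |C| = 2, check: satisfied.
This |C| is below the Plotkin bound.


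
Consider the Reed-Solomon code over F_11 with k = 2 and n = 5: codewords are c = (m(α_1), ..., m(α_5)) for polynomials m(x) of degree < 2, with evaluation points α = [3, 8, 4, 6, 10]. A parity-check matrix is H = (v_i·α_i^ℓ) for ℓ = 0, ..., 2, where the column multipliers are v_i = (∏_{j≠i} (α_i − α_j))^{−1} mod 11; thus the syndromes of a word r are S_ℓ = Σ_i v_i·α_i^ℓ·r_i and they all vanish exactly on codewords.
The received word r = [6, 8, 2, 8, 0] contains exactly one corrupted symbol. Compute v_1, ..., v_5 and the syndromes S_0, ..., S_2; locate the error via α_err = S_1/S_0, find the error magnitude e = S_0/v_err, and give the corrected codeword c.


S = (9, 10, 5), error at position 4, error magnitude e = 3, c = [6, 8, 2, 5, 0].

Step 1: column multipliers v_i = (∏_{j≠i}(α_i − α_j))^{−1} mod 11.
  i = 1 (α = 3): (3−8)(3−4)(3−6)(3−10) = (−5)·(−1)·(−3)·(−7) = 105 ≡ 6, so v_1 = 6^{−1} = 2 (mod 11).
  i = 2 (α = 8): (8−3)(8−4)(8−6)(8−10) = 5·4·2·(−2) = −80 ≡ 8, so v_2 = 8^{−1} = 7 (mod 11).
  i = 3 (α = 4): (4−3)(4−8)(4−6)(4−10) = 1·(−4)·(−2)·(−6) = −48 ≡ 7, so v_3 = 7^{−1} = 8 (mod 11).
  i = 4 (α = 6): (6−3)(6−8)(6−4)(6−10) = 3·(−2)·2·(−4) = 48 ≡ 4, so v_4 = 4^{−1} = 3 (mod 11).
  i = 5 (α = 10): (10−3)(10−8)(10−4)(10−6) = 7·2·6·4 = 336 ≡ 6, so v_5 = 6^{−1} = 2 (mod 11).
  v = [2, 7, 8, 3, 2].
Step 2: syndromes of r = [6, 8, 2, 8, 0] (all sums mod 11).
  S_0 = Σ v_i r_i = 2·6 + 7·8 + 8·2 + 3·8 + 2·0 = 108 ≡ 9.
  S_1 = Σ v_i α_i r_i = 2·3·6 + 7·8·8 + 8·4·2 + 3·6·8 + 2·10·0 = 692 ≡ 10.
  α_i^2 mod 11 = [9, 9, 5, 3, 1].
  S_2 = Σ v_i α_i^2 r_i = 2·9·6 + 7·9·8 + 8·5·2 + 3·3·8 + 2·1·0 = 764 ≡ 5.
  S = (9, 10, 5) ≠ 0, so r is not a codeword (an error is present).
Step 3: locate the error. For a single error e at position i, S_ℓ = v_i·e·α_i^ℓ, so α_err = S_1/S_0.
  S_0^{−1} = 9^{−1} = 5 (mod 11), so α_err = 10·5 = 50 ≡ 6 = α_4. Error position i = 4.
  Consistency check: S_2/S_1 = 5·10 = 50 ≡ 6 = α_err ✓ (single-error assumption holds).
Step 4: error magnitude e = S_0/v_4 = S_0·∏_{j≠4}(α_4 − α_j) = 9·4 = 36 ≡ 3 (mod 11).
Step 5: correct position 4: c_4 = r_4 − e = 8 − 3 ≡ 5 (mod 11). Hence c = [6, 8, 2, 5, 0].
  Check: interpolating c through the α_i gives m(x) = 7 + 7·x (degree < 2) with m(α_i) = c_i for every i, so c is indeed a codeword.


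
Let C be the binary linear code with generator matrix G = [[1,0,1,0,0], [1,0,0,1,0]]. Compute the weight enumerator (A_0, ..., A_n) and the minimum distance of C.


Weight distribution: A_0 = 1, A_2 = 3. Minimum distance d = 2.

Enumerate all 2^2 = 4 messages m ∈ F_2^2.
For each, compute codeword c = mG in F_2^5, then tally its weight.
  m = 00 → c = 00000, weight = 0.
  m = 10 → c = 10100, weight = 2.
  m = 01 → c = 10010, weight = 2.
  m = 11 → c = 00110, weight = 2.
Tally weights:
  weight 0: 1 codewords.
  weight 2: 3 codewords.
Minimum distance d = smallest w > 0 with A_w > 0 = 2.
Sanity: Σ A_w = 4 = 2^2 = 4 ✓.


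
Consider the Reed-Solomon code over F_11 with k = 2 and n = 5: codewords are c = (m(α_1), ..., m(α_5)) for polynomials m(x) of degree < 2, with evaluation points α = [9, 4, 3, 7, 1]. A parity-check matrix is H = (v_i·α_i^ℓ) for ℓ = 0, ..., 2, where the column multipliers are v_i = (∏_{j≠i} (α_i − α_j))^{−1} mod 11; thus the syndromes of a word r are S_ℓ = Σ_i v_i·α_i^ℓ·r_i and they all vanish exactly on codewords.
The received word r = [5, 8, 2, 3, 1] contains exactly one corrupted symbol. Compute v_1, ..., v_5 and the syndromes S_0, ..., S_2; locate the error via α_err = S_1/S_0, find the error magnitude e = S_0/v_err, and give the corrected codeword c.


S = (1, 7, 5), error at position 4, error magnitude e = 10, c = [5, 8, 2, 4, 1].

Step 1: column multipliers v_i = (∏_{j≠i}(α_i − α_j))^{−1} mod 11.
  i = 1 (α = 9): (9−4)(9−3)(9−7)(9−1) = 5·6·2·8 = 480 ≡ 7, so v_1 = 7^{−1} = 8 (mod 11).
  i = 2 (α = 4): (4−9)(4−3)(4−7)(4−1) = (−5)·1·(−3)·3 = 45 ≡ 1, so v_2 = 1^{−1} = 1 (mod 11).
  i = 3 (α = 3): (3−9)(3−4)(3−7)(3−1) = (−6)·(−1)·(−4)·2 = −48 ≡ 7, so v_3 = 7^{−1} = 8 (mod 11).
  i = 4 (α = 7): (7−9)(7−4)(7−3)(7−1) = (−2)·3·4·6 = −144 ≡ 10, so v_4 = 10^{−1} = 10 (mod 11).
  i = 5 (α = 1): (1−9)(1−4)(1−3)(1−7) = (−8)·(−3)·(−2)·(−6) = 288 ≡ 2, so v_5 = 2^{−1} = 6 (mod 11).
  v = [8, 1, 8, 10, 6].
Step 2: syndromes of r = [5, 8, 2, 3, 1] (all sums mod 11).
  S_0 = Σ v_i r_i = 8·5 + 1·8 + 8·2 + 10·3 + 6·1 = 100 ≡ 1.
  S_1 = Σ v_i α_i r_i = 8·9·5 + 1·4·8 + 8·3·2 + 10·7·3 + 6·1·1 = 656 ≡ 7.
  α_i^2 mod 11 = [4, 5, 9, 5, 1].
  S_2 = Σ v_i α_i^2 r_i = 8·4·5 + 1·5·8 + 8·9·2 + 10·5·3 + 6·1·1 = 500 ≡ 5.
  S = (1, 7, 5) ≠ 0, so r is not a codeword (an error is present).
Step 3: locate the error. For a single error e at position i, S_ℓ = v_i·e·α_i^ℓ, so α_err = S_1/S_0.
  S_0^{−1} = 1^{−1} = 1 (mod 11), so α_err = 7·1 = 7 ≡ 7 = α_4. Error position i = 4.
  Consistency check: S_2/S_1 = 5·8 = 40 ≡ 7 = α_err ✓ (single-error assumption holds).
Step 4: error magnitude e = S_0/v_4 = S_0·∏_{j≠4}(α_4 − α_j) = 1·10 = 10 ≡ 10 (mod 11).
Step 5: correct position 4: c_4 = r_4 − e = 3 − 10 ≡ 4 (mod 11). Hence c = [5, 8, 2, 4, 1].
  Check: interpolating c through the α_i gives m(x) = 6 + 6·x (degree < 2) with m(α_i) = c_i for every i, so c is indeed a codeword.


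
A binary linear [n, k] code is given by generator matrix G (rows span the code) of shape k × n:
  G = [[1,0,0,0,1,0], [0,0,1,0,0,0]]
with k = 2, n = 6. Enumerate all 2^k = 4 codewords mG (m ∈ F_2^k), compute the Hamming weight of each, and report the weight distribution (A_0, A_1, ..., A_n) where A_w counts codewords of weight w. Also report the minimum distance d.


Weight distribution: A_0 = 1, A_1 = 1, A_2 = 1, A_3 = 1. Minimum distance d = 1.

Enumerate all 2^2 = 4 messages m ∈ F_2^2.
For each, compute codeword c = mG in F_2^6, then tally its weight.
  m = 00 → c = 000000, weight = 0.
  m = 10 → c = 100010, weight = 2.
  m = 01 → c = 001000, weight = 1.
  m = 11 → c = 101010, weight = 3.
Tally weights:
  weight 0: 1 codewords.
  weight 1: 1 codewords.
  weight 2: 1 codewords.
  weight 3: 1 codewords.
Minimum distance d = smallest w > 0 with A_w > 0 = 1.
Sanity: Σ A_w = 4 = 2^2 = 4 ✓.


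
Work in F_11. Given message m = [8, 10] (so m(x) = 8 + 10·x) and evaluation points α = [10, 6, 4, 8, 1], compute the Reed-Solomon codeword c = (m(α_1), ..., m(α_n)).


c = [9, 2, 4, 0, 7]

Message polynomial: m(x) = 8 + 10·x (mod 11).
For each evaluation point α_i, compute m(α_i) mod 11:
  α_1 = 10: Horner steps 10 → 9, so m(10) = 9.
  α_2 = 6: Horner steps 10 → 2, so m(6) = 2.
  α_3 = 4: Horner steps 10 → 4, so m(4) = 4.
  α_4 = 8: Horner steps 10 → 0, so m(8) = 0.
  α_5 = 1: Horner steps 10 → 7, so m(1) = 7.
Codeword c = [9, 2, 4, 0, 7] ∈ F_11^5.


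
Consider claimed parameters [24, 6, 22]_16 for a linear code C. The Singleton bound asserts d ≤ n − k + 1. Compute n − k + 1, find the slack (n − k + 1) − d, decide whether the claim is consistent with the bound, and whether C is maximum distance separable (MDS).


Singleton RHS = n − k + 1 = 19, slack = -3, bound violated (no such code; not MDS).

Singleton bound: d ≤ n − k + 1.
Here n = 24, k = 6, so n − k + 1 = 19.
Given d = 22, check d ≤ 19: NO.
Slack = (n − k + 1) − d = -3.
The slack is negative: d = 22 exceeds n − k + 1 = 19 by 3, so the Singleton bound is violated and no linear [24, 6, 22]_16 code can exist. In particular it is not MDS (MDS requires d = n − k + 1 exactly).
Description: the claimed parameters are [24, 6, 22]_16; such a code would be impossible (violates the Singleton bound).


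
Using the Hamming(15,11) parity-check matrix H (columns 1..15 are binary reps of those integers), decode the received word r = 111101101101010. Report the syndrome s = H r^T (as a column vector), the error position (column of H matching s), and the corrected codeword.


s = (0, 1, 0, 0)^T, error position = 4, corrected codeword c = 111001101101010

Compute s = H r^T mod 2 one row at a time:
  s_1 = 0 + 1 + 1 + 0 + 1 + 0 + 1 + 0 = 4 ≡ 0 (mod 2).
  s_2 = 1 + 0 + 1 + 1 + 1 + 0 + 1 + 0 = 5 ≡ 1 (mod 2).
  s_3 = 1 + 1 + 1 + 1 + 1 + 0 + 1 + 0 = 6 ≡ 0 (mod 2).
  s_4 = 1 + 1 + 0 + 1 + 1 + 0 + 0 + 0 = 4 ≡ 0 (mod 2).
s = (0, 1, 0, 0)^T — this equals column 4 of H (binary 0100), so error is at position 4.
Correct: flip bit 4 of r = 111101101101010 to get c = 111001101101010.


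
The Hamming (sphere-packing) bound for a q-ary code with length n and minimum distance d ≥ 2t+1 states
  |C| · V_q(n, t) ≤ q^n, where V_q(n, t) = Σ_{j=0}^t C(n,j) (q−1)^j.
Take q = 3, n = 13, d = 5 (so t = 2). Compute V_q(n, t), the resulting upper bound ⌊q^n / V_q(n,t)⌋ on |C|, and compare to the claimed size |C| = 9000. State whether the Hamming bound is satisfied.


V_q(n, t) = 339, q^n = 1594323, Hamming bound = 4703, |C| = 9000 > bound (violated).

Step 1: Compute V_q(n, t) = Σ_{j=0}^2 C(n, j) (q−1)^j.
  j = 0: C(13,0)·(2)^0 = 1·1 = 1.
  j = 1: C(13,1)·(2)^1 = 13·2 = 26.
  j = 2: C(13,2)·(2)^2 = 78·4 = 312.
  V_q(n, t) = 1 + 26 + 312 = 339.
Step 2: q^n = 3^13 = 1594323.
Step 3: Hamming bound ⌊q^n / V_q(n,t)⌋ = ⌊1594323/339⌋ = 4703.
Step 4: Compare |C| = 9000 to 4703: violated.
The claimed |C| lies above the Hamming bound, so no 3-ary code of length 13 with d ≥ 5 can have 9000 codewords.


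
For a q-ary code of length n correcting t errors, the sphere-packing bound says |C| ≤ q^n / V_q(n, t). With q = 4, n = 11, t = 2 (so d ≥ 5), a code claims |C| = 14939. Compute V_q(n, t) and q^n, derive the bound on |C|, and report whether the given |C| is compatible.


V_q(n, t) = 529, q^n = 4194304, Hamming bound = 7928, |C| = 14939 > bound (violated).

Step 1: Compute V_q(n, t) = Σ_{j=0}^2 C(n, j) (q−1)^j.
  j = 0: C(11,0)·(3)^0 = 1·1 = 1.
  j = 1: C(11,1)·(3)^1 = 11·3 = 33.
  j = 2: C(11,2)·(3)^2 = 55·9 = 495.
  V_q(n, t) = 1 + 33 + 495 = 529.
Step 2: q^n = 4^11 = 4194304.
Step 3: Hamming bound ⌊q^n / V_q(n,t)⌋ = ⌊4194304/529⌋ = 7928.
Step 4: Compare |C| = 14939 to 7928: violated.
The claimed |C| lies above the Hamming bound, so no 4-ary code of length 11 with d ≥ 5 can have 14939 codewords.


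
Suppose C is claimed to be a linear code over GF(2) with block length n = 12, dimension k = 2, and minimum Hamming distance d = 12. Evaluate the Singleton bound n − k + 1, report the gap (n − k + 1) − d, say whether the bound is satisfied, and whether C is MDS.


Singleton RHS = n − k + 1 = 11, slack = -1, bound violated (no such code; not MDS).

Singleton bound: d ≤ n − k + 1.
Here n = 12, k = 2, so n − k + 1 = 11.
Given d = 12, check d ≤ 11: NO.
Slack = (n − k + 1) − d = -1.
The slack is negative: d = 12 exceeds n − k + 1 = 11 by 1, so the Singleton bound is violated and no linear [12, 2, 12]_2 code can exist. In particular it is not MDS (MDS requires d = n − k + 1 exactly).
Description: the claimed parameters are [12, 2, 12]_2; such a code would be impossible (violates the Singleton bound).
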